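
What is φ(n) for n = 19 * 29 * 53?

26208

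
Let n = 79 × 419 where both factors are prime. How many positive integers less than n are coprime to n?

32604

φ(pq) = (p−1)(q−1) = 78 · 418 = 32604.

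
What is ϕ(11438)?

4536

Prime factorization: 11438 = 2 * 7 * 19 * 43.
φ(11438) = 11438 · (1 − 1/2) · (1 − 1/7) · (1 − 1/19) · (1 − 1/43)
       = 11438 · 4536/11438 = 4536.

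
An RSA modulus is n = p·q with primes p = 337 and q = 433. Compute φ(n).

145152

φ(pq) = (p−1)(q−1) = 336 · 432 = 145152.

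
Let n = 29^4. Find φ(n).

φ(707281) = 707281 · (1 − 1/29)
       = 707281 · 28/29 = 682892.

682892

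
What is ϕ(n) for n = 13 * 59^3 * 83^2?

16489413456

φ(13) = 13 − 1 = 12.
φ(59^3) = 59^2·(59−1) = 3481·58 = 201898.
φ(83^2) = 83^2 − 83^1 = 6889 − 83 = 6806.
Multiply: 12 · 201898 · 6806 = 16489413456.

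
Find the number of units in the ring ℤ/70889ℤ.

70889 = 7 × 13 × 19 × 41.
φ(70889) = 70889 · (1 − 1/7) · (1 − 1/13) · (1 − 1/19) · (1 − 1/41)
       = 70889 · 51840/70889 = 51840.

51840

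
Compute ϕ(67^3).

φ(300763) = 300763 · (1 − 1/67)
       = 300763 · 66/67 = 296274.

296274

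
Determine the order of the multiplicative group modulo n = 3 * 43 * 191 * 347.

5522160

φ(3) = 3 − 1 = 2.
φ(43) = 43 − 1 = 42.
φ(191) = 191 − 1 = 190.
φ(347) = 347 − 1 = 346.
φ(8549733) = 2 × 42 × 190 × 346 = 5522160.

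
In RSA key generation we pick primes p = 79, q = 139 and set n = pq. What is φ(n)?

φ(pq) = (p−1)(q−1) = 78 · 138 = 10764.

10764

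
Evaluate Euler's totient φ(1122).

320

Factor 1122: 1122 = 2 * 3 * 11 * 17.
φ(2) = 2 − 1 = 1.
φ(3) = 3 − 1 = 2.
φ(11) = 11 − 1 = 10.
φ(17) = 17 − 1 = 16.
Multiply: 1 · 2 · 10 · 16 = 320.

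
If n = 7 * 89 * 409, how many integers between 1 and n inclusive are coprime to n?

215424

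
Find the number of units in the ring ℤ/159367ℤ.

137280

First factor: 159367 = 13**2 · 23 · 41.
φ(159367) = 159367 · (1 − 1/13) · (1 − 1/23) · (1 − 1/41)
       = 159367 · 10560/12259 = 137280.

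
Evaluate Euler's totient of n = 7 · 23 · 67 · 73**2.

φ(57483923) = 57483923 · (1 − 1/7) · (1 − 1/23) · (1 − 1/67) · (1 − 1/73)
       = 57483923 · 627264/787451 = 45790272.

45790272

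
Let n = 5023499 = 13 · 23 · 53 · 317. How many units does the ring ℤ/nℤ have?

φ(13) = 13 − 1 = 12.
φ(23) = 23 − 1 = 22.
φ(53) = 53 − 1 = 52.
φ(317) = 317 − 1 = 316.
Multiply: 12 · 22 · 52 · 316 = 4338048.

4338048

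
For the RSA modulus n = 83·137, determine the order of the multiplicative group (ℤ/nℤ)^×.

φ(11371) = 11371 · (1 − 1/83) · (1 − 1/137)
       = 11371 · 11152/11371 = 11152.

11152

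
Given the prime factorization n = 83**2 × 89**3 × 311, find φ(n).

1470673693280

φ(1510381278151) = 1510381278151 · (1 − 1/83) · (1 − 1/89) · (1 − 1/311)
       = 1510381278151 · 2236960/2297357 = 1470673693280.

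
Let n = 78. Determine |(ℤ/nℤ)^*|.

24

Prime factorization: 78 = 2 · 3 · 13.
φ(2) = 2 − 1 = 1.
φ(3) = 3 − 1 = 2.
φ(13) = 13 − 1 = 12.
φ(78) = 1 × 2 × 12 = 24.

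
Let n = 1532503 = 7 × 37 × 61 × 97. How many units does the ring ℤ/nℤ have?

φ(7) = 7 − 1 = 6.
φ(37) = 37 − 1 = 36.
φ(61) = 61 − 1 = 60.
φ(97) = 97 − 1 = 96.
φ(1532503) = 6 × 36 × 60 × 96 = 1244160.

1244160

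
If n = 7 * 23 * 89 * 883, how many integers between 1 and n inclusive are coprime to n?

φ(12652507) = 12652507 · (1 − 1/7) · (1 − 1/23) · (1 − 1/89) · (1 − 1/883)
       = 12652507 · 10245312/12652507 = 10245312.

10245312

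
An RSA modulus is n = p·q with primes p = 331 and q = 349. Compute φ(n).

For distinct primes, φ(pq) = (p−1)(q−1) = 330 × 348 = 114840.

114840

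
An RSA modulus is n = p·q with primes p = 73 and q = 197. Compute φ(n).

14112

φ(73) = 73 − 1 = 72.
φ(197) = 197 − 1 = 196.
φ(14381) = 72 × 196 = 14112.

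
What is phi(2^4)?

φ(2^4) = 2^3·(2−1) = 8·1 = 8.

8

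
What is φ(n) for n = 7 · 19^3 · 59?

φ(2832767) = 2832767 · (1 − 1/7) · (1 − 1/19) · (1 − 1/59)
       = 2832767 · 6264/7847 = 2261304.

2261304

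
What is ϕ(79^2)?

6162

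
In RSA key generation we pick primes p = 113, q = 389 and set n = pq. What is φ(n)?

43456

φ(43957) = 43957 · (1 − 1/113) · (1 − 1/389)
       = 43957 · 43456/43957 = 43456.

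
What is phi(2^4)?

8

φ(2^4) = 2^4 − 2^3 = 16 − 8 = 8.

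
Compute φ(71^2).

4970

φ(71^2) = 71^1·(71−1) = 71·70 = 4970.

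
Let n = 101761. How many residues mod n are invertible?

Prime factorization: 101761 = 11^2 · 29^2.
φ(101761) = 101761 · (1 − 1/11) · (1 − 1/29)
       = 101761 · 280/319 = 89320.

89320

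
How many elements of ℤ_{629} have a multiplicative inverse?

Prime factorization: 629 = 17 · 37.
φ(629) = 629 · (1 − 1/17) · (1 − 1/37)
       = 629 · 576/629 = 576.

576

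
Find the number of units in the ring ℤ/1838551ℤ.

1441440

1838551 = 11 × 13^2 × 23 × 43.
φ(11) = 11 − 1 = 10.
φ(13^2) = 13^1·(13−1) = 13·12 = 156.
φ(23) = 23 − 1 = 22.
φ(43) = 43 − 1 = 42.
φ(1838551) = 10 × 156 × 22 × 42 = 1441440.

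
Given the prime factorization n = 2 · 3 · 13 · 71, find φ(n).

φ(2) = 2 − 1 = 1.
φ(3) = 3 − 1 = 2.
φ(13) = 13 − 1 = 12.
φ(71) = 71 − 1 = 70.
φ(5538) = 1 × 2 × 12 × 70 = 1680.

1680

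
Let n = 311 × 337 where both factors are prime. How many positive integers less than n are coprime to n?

φ(311) = 311 − 1 = 310.
φ(337) = 337 − 1 = 336.
Since φ is multiplicative, φ(104807) = 310 · 336 = 104160.

104160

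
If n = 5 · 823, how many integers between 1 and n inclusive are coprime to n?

3288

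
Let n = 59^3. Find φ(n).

φ(59^3) = 59^3 − 59^2 = 205379 − 3481 = 201898.

201898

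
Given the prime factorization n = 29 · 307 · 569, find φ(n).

φ(5065807) = 5065807 · (1 − 1/29) · (1 − 1/307) · (1 − 1/569)
       = 5065807 · 4866624/5065807 = 4866624.

4866624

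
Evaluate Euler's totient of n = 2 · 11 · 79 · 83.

φ(144254) = 144254 · (1 − 1/2) · (1 − 1/11) · (1 − 1/79) · (1 − 1/83)
       = 144254 · 63960/144254 = 63960.

63960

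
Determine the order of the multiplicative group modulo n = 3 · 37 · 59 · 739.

3081888

φ(3) = 3 − 1 = 2.
φ(37) = 37 − 1 = 36.
φ(59) = 59 − 1 = 58.
φ(739) = 739 − 1 = 738.
Multiply: 2 · 36 · 58 · 738 = 3081888.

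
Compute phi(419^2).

175142

φ(175561) = 175561 · (1 − 1/419)
       = 175561 · 418/419 = 175142.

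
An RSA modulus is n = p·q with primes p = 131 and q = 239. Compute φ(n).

30940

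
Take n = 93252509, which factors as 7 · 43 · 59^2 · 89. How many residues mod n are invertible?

75886272

φ(93252509) = 93252509 · (1 − 1/7) · (1 − 1/43) · (1 − 1/59) · (1 − 1/89)
       = 93252509 · 1286208/1580551 = 75886272.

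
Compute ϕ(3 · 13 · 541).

φ(3) = 3 − 1 = 2.
φ(13) = 13 − 1 = 12.
φ(541) = 541 − 1 = 540.
φ(21099) = 2 × 12 × 540 = 12960.

12960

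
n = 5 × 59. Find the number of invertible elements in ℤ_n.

φ(295) = 295 · (1 − 1/5) · (1 − 1/59)
       = 295 · 232/295 = 232.

232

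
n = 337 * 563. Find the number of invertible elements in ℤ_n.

φ(189731) = 189731 · (1 − 1/337) · (1 − 1/563)
       = 189731 · 188832/189731 = 188832.

188832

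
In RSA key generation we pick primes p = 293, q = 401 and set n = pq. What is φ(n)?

116800

For distinct primes, φ(pq) = (p−1)(q−1) = 292 × 400 = 116800.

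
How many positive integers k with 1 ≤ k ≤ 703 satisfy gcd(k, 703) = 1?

648

Prime factorization: 703 = 19 × 37.
φ(703) = 703 · (1 − 1/19) · (1 − 1/37)
       = 703 · 648/703 = 648.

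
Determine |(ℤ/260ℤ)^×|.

96

Prime factorization: 260 = 2^2 × 5 × 13.
φ(260) = 260 · (1 − 1/2) · (1 − 1/5) · (1 − 1/13)
       = 260 · 48/130 = 96.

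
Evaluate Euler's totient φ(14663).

First factor: 14663 = 11 * 31 * 43.
φ(14663) = 14663 · (1 − 1/11) · (1 − 1/31) · (1 − 1/43)
       = 14663 · 12600/14663 = 12600.

12600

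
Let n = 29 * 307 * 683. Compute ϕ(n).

φ(29) = 29 − 1 = 28.
φ(307) = 307 − 1 = 306.
φ(683) = 683 − 1 = 682.
Since φ is multiplicative, φ(6080749) = 28 · 306 · 682 = 5843376.

5843376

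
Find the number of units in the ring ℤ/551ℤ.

551 = 19 × 29.
φ(19) = 19 − 1 = 18.
φ(29) = 29 − 1 = 28.
φ(551) = 18 × 28 = 504.

504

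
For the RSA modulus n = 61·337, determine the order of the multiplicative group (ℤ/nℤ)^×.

20160

φ(61) = 61 − 1 = 60.
φ(337) = 337 − 1 = 336.
φ(20557) = 60 × 336 = 20160.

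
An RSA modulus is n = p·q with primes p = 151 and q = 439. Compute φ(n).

φ(n) = (p − 1)(q − 1) = (151−1)(439−1) = 150·438 = 65700.

65700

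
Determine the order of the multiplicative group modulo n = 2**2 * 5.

φ(2^2) = 2^1·(2−1) = 2·1 = 2.
φ(5) = 5 − 1 = 4.
Multiply: 2 · 4 = 8.

8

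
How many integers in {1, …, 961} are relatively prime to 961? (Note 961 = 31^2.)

930

φ(31^2) = 31^2 − 31^1 = 961 − 31 = 930.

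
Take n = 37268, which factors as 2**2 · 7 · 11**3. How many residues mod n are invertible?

φ(37268) = 37268 · (1 − 1/2) · (1 − 1/7) · (1 − 1/11)
       = 37268 · 60/154 = 14520.

14520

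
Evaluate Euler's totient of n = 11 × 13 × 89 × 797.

8405760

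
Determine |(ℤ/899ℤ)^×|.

Prime factorization: 899 = 29 · 31.
φ(899) = 899 · (1 − 1/29) · (1 − 1/31)
       = 899 · 840/899 = 840.

840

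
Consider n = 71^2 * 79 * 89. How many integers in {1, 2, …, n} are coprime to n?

φ(71^2) = 71^2 − 71^1 = 5041 − 71 = 4970.
φ(79) = 79 − 1 = 78.
φ(89) = 89 − 1 = 88.
Multiply: 4970 · 78 · 88 = 34114080.

34114080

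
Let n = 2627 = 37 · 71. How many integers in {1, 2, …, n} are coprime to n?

φ(2627) = 2627 · (1 − 1/37) · (1 − 1/71)
       = 2627 · 2520/2627 = 2520.

2520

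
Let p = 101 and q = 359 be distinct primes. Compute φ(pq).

φ(101) = 101 − 1 = 100.
φ(359) = 359 − 1 = 358.
Multiply: 100 · 358 = 35800.

35800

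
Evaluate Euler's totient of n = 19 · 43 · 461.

φ(19) = 19 − 1 = 18.
φ(43) = 43 − 1 = 42.
φ(461) = 461 − 1 = 460.
φ(376637) = 18 × 42 × 460 = 347760.

347760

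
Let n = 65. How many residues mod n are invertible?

Prime factorization: 65 = 5 · 13.
φ(5) = 5 − 1 = 4.
φ(13) = 13 − 1 = 12.
Since φ is multiplicative, φ(65) = 4 · 12 = 48.

48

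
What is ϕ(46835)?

Prime factorization: 46835 = 5 * 17 * 19 * 29.
φ(46835) = 46835 · (1 − 1/5) · (1 − 1/17) · (1 − 1/19) · (1 − 1/29)
       = 46835 · 32256/46835 = 32256.

32256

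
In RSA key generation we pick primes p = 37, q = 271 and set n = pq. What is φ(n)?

9720

For distinct primes, φ(pq) = (p−1)(q−1) = 36 × 270 = 9720.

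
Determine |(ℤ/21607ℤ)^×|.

21607 = 17 · 31 · 41.
φ(17) = 17 − 1 = 16.
φ(31) = 31 − 1 = 30.
φ(41) = 41 − 1 = 40.
φ(21607) = 16 × 30 × 40 = 19200.

19200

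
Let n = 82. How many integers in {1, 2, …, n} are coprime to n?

40

First factor: 82 = 2 · 41.
φ(2) = 2 − 1 = 1.
φ(41) = 41 − 1 = 40.
Since φ is multiplicative, φ(82) = 1 · 40 = 40.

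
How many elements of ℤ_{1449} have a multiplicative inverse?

792

1449 = 3^2 · 7 · 23.
φ(3^2) = 3^1·(3−1) = 3·2 = 6.
φ(7) = 7 − 1 = 6.
φ(23) = 23 − 1 = 22.
φ(1449) = 6 × 6 × 22 = 792.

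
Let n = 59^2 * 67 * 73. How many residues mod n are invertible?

16261344

φ(59^2) = 59^2 − 59^1 = 3481 − 59 = 3422.
φ(67) = 67 − 1 = 66.
φ(73) = 73 − 1 = 72.
Since φ is multiplicative, φ(17025571) = 3422 · 66 · 72 = 16261344.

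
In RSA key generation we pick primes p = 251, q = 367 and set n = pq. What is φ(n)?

For distinct primes, φ(pq) = (p−1)(q−1) = 250 × 366 = 91500.

91500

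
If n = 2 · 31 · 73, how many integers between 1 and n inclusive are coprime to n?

φ(4526) = 4526 · (1 − 1/2) · (1 − 1/31) · (1 − 1/73)
       = 4526 · 2160/4526 = 2160.

2160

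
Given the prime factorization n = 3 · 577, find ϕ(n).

φ(3) = 3 − 1 = 2.
φ(577) = 577 − 1 = 576.
Multiply: 2 · 576 = 1152.

1152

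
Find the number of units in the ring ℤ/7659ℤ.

Factor 7659: 7659 = 3^2 · 23 · 37.
φ(7659) = 7659 · (1 − 1/3) · (1 − 1/23) · (1 − 1/37)
       = 7659 · 1584/2553 = 4752.

4752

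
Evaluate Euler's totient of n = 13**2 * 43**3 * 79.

φ(13^2) = 13^1·(13−1) = 13·12 = 156.
φ(43^3) = 43^2·(43−1) = 1849·42 = 77658.
φ(79) = 79 − 1 = 78.
Multiply: 156 · 77658 · 78 = 944942544.

944942544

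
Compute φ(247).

Factor 247: 247 = 13 * 19.
φ(13) = 13 − 1 = 12.
φ(19) = 19 − 1 = 18.
φ(247) = 12 × 18 = 216.

216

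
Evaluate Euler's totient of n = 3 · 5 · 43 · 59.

φ(3) = 3 − 1 = 2.
φ(5) = 5 − 1 = 4.
φ(43) = 43 − 1 = 42.
φ(59) = 59 − 1 = 58.
φ(38055) = 2 × 4 × 42 × 58 = 19488.

19488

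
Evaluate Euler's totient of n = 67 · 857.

φ(67) = 67 − 1 = 66.
φ(857) = 857 − 1 = 856.
Since φ is multiplicative, φ(57419) = 66 · 856 = 56496.

56496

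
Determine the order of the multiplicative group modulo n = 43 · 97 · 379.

1524096

φ(1580809) = 1580809 · (1 − 1/43) · (1 − 1/97) · (1 − 1/379)
       = 1580809 · 1524096/1580809 = 1524096.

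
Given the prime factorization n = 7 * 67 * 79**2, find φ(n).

2440152

φ(2927029) = 2927029 · (1 − 1/7) · (1 − 1/67) · (1 − 1/79)
       = 2927029 · 30888/37051 = 2440152.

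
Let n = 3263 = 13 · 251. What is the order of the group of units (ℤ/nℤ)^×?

3000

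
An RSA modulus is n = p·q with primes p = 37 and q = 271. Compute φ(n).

φ(n) = (p − 1)(q − 1) = (37−1)(271−1) = 36·270 = 9720.

9720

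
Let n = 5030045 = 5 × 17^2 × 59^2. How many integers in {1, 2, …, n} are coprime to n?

3723136

φ(5030045) = 5030045 · (1 − 1/5) · (1 − 1/17) · (1 − 1/59)
       = 5030045 · 3712/5015 = 3723136.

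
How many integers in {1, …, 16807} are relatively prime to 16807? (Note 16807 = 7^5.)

14406

φ(16807) = 16807 · (1 − 1/7)
       = 16807 · 6/7 = 14406.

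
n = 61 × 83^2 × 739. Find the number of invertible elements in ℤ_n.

301369680

φ(310549231) = 310549231 · (1 − 1/61) · (1 − 1/83) · (1 − 1/739)
       = 310549231 · 3630960/3741557 = 301369680.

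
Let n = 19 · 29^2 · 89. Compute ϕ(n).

φ(1422131) = 1422131 · (1 − 1/19) · (1 − 1/29) · (1 − 1/89)
       = 1422131 · 44352/49039 = 1286208.

1286208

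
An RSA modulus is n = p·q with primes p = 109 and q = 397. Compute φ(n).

42768

φ(43273) = 43273 · (1 − 1/109) · (1 − 1/397)
       = 43273 · 42768/43273 = 42768.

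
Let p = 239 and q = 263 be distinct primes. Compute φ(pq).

For distinct primes, φ(pq) = (p−1)(q−1) = 238 × 262 = 62356.

62356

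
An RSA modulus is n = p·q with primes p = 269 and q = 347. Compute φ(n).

92728

For distinct primes, φ(pq) = (p−1)(q−1) = 268 × 346 = 92728.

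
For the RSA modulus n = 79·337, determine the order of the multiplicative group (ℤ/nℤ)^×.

26208

For distinct primes, φ(pq) = (p−1)(q−1) = 78 × 336 = 26208.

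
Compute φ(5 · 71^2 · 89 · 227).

φ(509216615) = 509216615 · (1 − 1/5) · (1 − 1/71) · (1 − 1/89) · (1 − 1/227)
       = 509216615 · 5568640/7172065 = 395373440.

395373440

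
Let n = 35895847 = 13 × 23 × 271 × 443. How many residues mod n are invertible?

31505760

φ(35895847) = 35895847 · (1 − 1/13) · (1 − 1/23) · (1 − 1/271) · (1 − 1/443)
       = 35895847 · 31505760/35895847 = 31505760.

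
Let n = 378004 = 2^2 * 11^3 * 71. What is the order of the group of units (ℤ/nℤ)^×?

169400

φ(378004) = 378004 · (1 − 1/2) · (1 − 1/11) · (1 − 1/71)
       = 378004 · 700/1562 = 169400.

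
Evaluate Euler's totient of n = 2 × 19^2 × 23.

7524

φ(16606) = 16606 · (1 − 1/2) · (1 − 1/19) · (1 − 1/23)
       = 16606 · 396/874 = 7524.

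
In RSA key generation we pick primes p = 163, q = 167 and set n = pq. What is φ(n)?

26892

φ(pq) = (p−1)(q−1) = 162 · 166 = 26892.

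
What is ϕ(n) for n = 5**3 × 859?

φ(107375) = 107375 · (1 − 1/5) · (1 − 1/859)
       = 107375 · 3432/4295 = 85800.

85800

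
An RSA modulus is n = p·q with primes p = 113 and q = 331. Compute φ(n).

φ(n) = (p − 1)(q − 1) = (113−1)(331−1) = 112·330 = 36960.

36960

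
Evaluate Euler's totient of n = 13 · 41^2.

19680

φ(13) = 13 − 1 = 12.
φ(41^2) = 41^2 − 41^1 = 1681 − 41 = 1640.
Multiply: 12 · 1640 = 19680.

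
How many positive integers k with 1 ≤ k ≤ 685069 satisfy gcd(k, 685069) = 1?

504000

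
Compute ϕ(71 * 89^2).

548240

φ(71) = 71 − 1 = 70.
φ(89^2) = 89^1·(89−1) = 89·88 = 7832.
Since φ is multiplicative, φ(562391) = 70 · 7832 = 548240.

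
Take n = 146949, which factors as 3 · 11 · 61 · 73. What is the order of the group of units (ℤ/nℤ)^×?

φ(146949) = 146949 · (1 − 1/3) · (1 − 1/11) · (1 − 1/61) · (1 − 1/73)
       = 146949 · 86400/146949 = 86400.

86400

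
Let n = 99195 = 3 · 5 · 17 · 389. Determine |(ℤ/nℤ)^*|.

49664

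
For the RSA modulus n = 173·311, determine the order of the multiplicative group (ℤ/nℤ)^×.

For distinct primes, φ(pq) = (p−1)(q−1) = 172 × 310 = 53320.

53320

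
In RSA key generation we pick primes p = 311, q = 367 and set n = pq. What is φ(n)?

113460

For distinct primes, φ(pq) = (p−1)(q−1) = 310 × 366 = 113460.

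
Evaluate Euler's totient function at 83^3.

564898

φ(571787) = 571787 · (1 − 1/83)
       = 571787 · 82/83 = 564898.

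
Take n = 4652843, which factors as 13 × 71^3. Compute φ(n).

4234440

φ(4652843) = 4652843 · (1 − 1/13) · (1 − 1/71)
       = 4652843 · 840/923 = 4234440.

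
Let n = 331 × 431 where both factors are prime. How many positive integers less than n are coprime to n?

141900

φ(pq) = (p−1)(q−1) = 330 · 430 = 141900.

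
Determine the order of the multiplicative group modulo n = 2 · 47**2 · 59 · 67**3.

φ(2) = 2 − 1 = 1.
φ(47^2) = 47^2 − 47^1 = 2209 − 47 = 2162.
φ(59) = 59 − 1 = 58.
φ(67^3) = 67^2·(67−1) = 4489·66 = 296274.
Multiply: 1 · 2162 · 58 · 296274 = 37151574504.

37151574504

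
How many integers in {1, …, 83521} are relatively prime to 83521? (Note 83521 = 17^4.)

78608

φ(83521) = 83521 · (1 − 1/17)
       = 83521 · 16/17 = 78608.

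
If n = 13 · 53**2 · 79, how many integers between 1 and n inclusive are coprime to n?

2579616

φ(13) = 13 − 1 = 12.
φ(53^2) = 53^1·(53−1) = 53·52 = 2756.
φ(79) = 79 − 1 = 78.
φ(2884843) = 12 × 2756 × 78 = 2579616.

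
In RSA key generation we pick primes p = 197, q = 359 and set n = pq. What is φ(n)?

70168

φ(70723) = 70723 · (1 − 1/197) · (1 − 1/359)
       = 70723 · 70168/70723 = 70168.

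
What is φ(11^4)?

φ(14641) = 14641 · (1 − 1/11)
       = 14641 · 10/11 = 13310.

13310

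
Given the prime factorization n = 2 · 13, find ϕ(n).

φ(26) = 26 · (1 − 1/2) · (1 − 1/13)
       = 26 · 12/26 = 12.

12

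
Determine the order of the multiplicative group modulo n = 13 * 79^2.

73944

φ(13) = 13 − 1 = 12.
φ(79^2) = 79^2 − 79^1 = 6241 − 79 = 6162.
Multiply: 12 · 6162 = 73944.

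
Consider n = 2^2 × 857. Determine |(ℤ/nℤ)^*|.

φ(3428) = 3428 · (1 − 1/2) · (1 − 1/857)
       = 3428 · 856/1714 = 1712.

1712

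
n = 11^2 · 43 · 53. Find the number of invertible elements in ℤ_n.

240240

φ(275759) = 275759 · (1 − 1/11) · (1 − 1/43) · (1 − 1/53)
       = 275759 · 21840/25069 = 240240.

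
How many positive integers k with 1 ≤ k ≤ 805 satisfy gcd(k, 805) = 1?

528

Factor 805: 805 = 5 × 7 × 23.
φ(805) = 805 · (1 − 1/5) · (1 − 1/7) · (1 − 1/23)
       = 805 · 528/805 = 528.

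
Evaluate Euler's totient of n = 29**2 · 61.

48720

φ(29^2) = 29^2 − 29^1 = 841 − 29 = 812.
φ(61) = 61 − 1 = 60.
Multiply: 812 · 60 = 48720.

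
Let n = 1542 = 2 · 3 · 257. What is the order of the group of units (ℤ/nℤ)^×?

512

φ(1542) = 1542 · (1 − 1/2) · (1 − 1/3) · (1 − 1/257)
       = 1542 · 512/1542 = 512.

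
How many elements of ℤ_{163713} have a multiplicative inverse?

First factor: 163713 = 3 · 11^3 · 41.
φ(163713) = 163713 · (1 − 1/3) · (1 − 1/11) · (1 − 1/41)
       = 163713 · 800/1353 = 96800.

96800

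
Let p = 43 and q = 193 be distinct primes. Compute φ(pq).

φ(8299) = 8299 · (1 − 1/43) · (1 − 1/193)
       = 8299 · 8064/8299 = 8064.

8064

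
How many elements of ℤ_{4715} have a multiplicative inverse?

Factor 4715: 4715 = 5 · 23 · 41.
φ(4715) = 4715 · (1 − 1/5) · (1 − 1/23) · (1 − 1/41)
       = 4715 · 3520/4715 = 3520.

3520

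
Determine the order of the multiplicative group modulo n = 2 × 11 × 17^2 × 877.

2382720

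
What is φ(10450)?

Prime factorization: 10450 = 2 · 5**2 · 11 · 19.
φ(10450) = 10450 · (1 − 1/2) · (1 − 1/5) · (1 − 1/11) · (1 − 1/19)
       = 10450 · 720/2090 = 3600.

3600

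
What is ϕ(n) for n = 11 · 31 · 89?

26400

φ(30349) = 30349 · (1 − 1/11) · (1 − 1/31) · (1 − 1/89)
       = 30349 · 26400/30349 = 26400.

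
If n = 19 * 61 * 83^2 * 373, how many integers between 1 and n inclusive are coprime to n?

φ(2978162923) = 2978162923 · (1 − 1/19) · (1 − 1/61) · (1 − 1/83) · (1 − 1/373)
       = 2978162923 · 32944320/35881481 = 2734378560.

2734378560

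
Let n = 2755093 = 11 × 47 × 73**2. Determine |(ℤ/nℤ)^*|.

φ(11) = 11 − 1 = 10.
φ(47) = 47 − 1 = 46.
φ(73^2) = 73^2 − 73^1 = 5329 − 73 = 5256.
φ(2755093) = 10 × 46 × 5256 = 2417760.

2417760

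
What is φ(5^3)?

φ(125) = 125 · (1 − 1/5)
       = 125 · 4/5 = 100.

100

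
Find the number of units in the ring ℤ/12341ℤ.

12341 = 7 * 41 * 43.
φ(12341) = 12341 · (1 − 1/7) · (1 − 1/41) · (1 − 1/43)
       = 12341 · 10080/12341 = 10080.

10080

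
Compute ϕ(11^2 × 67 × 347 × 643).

1612678320

φ(1808841947) = 1808841947 · (1 − 1/11) · (1 − 1/67) · (1 − 1/347) · (1 − 1/643)
       = 1808841947 · 146607120/164440177 = 1612678320.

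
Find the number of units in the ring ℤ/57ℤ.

36

First factor: 57 = 3 · 19.
φ(3) = 3 − 1 = 2.
φ(19) = 19 − 1 = 18.
Multiply: 2 · 18 = 36.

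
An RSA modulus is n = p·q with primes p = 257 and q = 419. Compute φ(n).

For distinct primes, φ(pq) = (p−1)(q−1) = 256 × 418 = 107008.

107008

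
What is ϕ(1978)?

924

Factor 1978: 1978 = 2 * 23 * 43.
φ(1978) = 1978 · (1 − 1/2) · (1 − 1/23) · (1 − 1/43)
       = 1978 · 924/1978 = 924.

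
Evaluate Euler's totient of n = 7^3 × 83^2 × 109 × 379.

φ(7^3) = 7^3 − 7^2 = 343 − 49 = 294.
φ(83^2) = 83^2 − 83^1 = 6889 − 83 = 6806.
φ(109) = 109 − 1 = 108.
φ(379) = 379 − 1 = 378.
Since φ is multiplicative, φ(97614877297) = 294 · 6806 · 108 · 378 = 81687354336.

81687354336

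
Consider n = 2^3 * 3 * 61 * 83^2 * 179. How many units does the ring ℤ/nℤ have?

581504640

φ(2^3) = 2^3 − 2^2 = 8 − 4 = 4.
φ(3) = 3 − 1 = 2.
φ(61) = 61 − 1 = 60.
φ(83^2) = 83^2 − 83^1 = 6889 − 83 = 6806.
φ(179) = 179 − 1 = 178.
Multiply: 4 · 2 · 60 · 6806 · 178 = 581504640.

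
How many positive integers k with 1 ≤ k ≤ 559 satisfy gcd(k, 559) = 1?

First factor: 559 = 13 · 43.
φ(13) = 13 − 1 = 12.
φ(43) = 43 − 1 = 42.
φ(559) = 12 × 42 = 504.

504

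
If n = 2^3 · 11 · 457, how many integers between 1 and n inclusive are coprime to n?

18240

φ(2^3) = 2^3 − 2^2 = 8 − 4 = 4.
φ(11) = 11 − 1 = 10.
φ(457) = 457 − 1 = 456.
Since φ is multiplicative, φ(40216) = 4 · 10 · 456 = 18240.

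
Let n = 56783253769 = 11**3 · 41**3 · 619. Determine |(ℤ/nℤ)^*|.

φ(11^3) = 11^3 − 11^2 = 1331 − 121 = 1210.
φ(41^3) = 41^3 − 41^2 = 68921 − 1681 = 67240.
φ(619) = 619 − 1 = 618.
Since φ is multiplicative, φ(56783253769) = 1210 · 67240 · 618 = 50280727200.

50280727200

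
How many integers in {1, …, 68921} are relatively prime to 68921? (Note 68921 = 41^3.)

67240

φ(68921) = 68921 · (1 − 1/41)
       = 68921 · 40/41 = 67240.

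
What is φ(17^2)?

272

φ(289) = 289 · (1 − 1/17)
       = 289 · 16/17 = 272.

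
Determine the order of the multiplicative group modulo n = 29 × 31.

840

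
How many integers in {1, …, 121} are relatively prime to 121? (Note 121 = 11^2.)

φ(11^2) = 11^1·(11−1) = 11·10 = 110.

110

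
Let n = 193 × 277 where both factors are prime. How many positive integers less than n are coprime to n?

52992

φ(pq) = (p−1)(q−1) = 192 · 276 = 52992.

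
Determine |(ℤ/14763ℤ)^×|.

7776

Prime factorization: 14763 = 3 × 7 × 19 × 37.
φ(14763) = 14763 · (1 − 1/3) · (1 − 1/7) · (1 − 1/19) · (1 − 1/37)
       = 14763 · 7776/14763 = 7776.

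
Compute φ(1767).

1080

1767 = 3 · 19 · 31.
φ(1767) = 1767 · (1 − 1/3) · (1 − 1/19) · (1 − 1/31)
       = 1767 · 1080/1767 = 1080.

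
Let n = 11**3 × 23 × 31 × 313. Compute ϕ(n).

249163200

φ(297037939) = 297037939 · (1 − 1/11) · (1 − 1/23) · (1 − 1/31) · (1 − 1/313)
       = 297037939 · 2059200/2454859 = 249163200.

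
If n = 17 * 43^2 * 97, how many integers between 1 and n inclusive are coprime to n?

2774016

φ(17) = 17 − 1 = 16.
φ(43^2) = 43^2 − 43^1 = 1849 − 43 = 1806.
φ(97) = 97 − 1 = 96.
Multiply: 16 · 1806 · 96 = 2774016.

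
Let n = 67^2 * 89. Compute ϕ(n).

389136

φ(67^2) = 67^2 − 67^1 = 4489 − 67 = 4422.
φ(89) = 89 − 1 = 88.
Since φ is multiplicative, φ(399521) = 4422 · 88 = 389136.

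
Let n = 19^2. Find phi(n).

342

φ(361) = 361 · (1 − 1/19)
       = 361 · 18/19 = 342.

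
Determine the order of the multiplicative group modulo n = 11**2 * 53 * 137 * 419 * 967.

314114760960

φ(355977299513) = 355977299513 · (1 − 1/11) · (1 − 1/53) · (1 − 1/137) · (1 − 1/419) · (1 − 1/967)
       = 355977299513 · 28555887360/32361572683 = 314114760960.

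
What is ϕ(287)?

240

287 = 7 · 41.
φ(287) = 287 · (1 − 1/7) · (1 − 1/41)
       = 287 · 240/287 = 240.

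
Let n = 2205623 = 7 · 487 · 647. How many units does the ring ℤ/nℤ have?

1883736

φ(2205623) = 2205623 · (1 − 1/7) · (1 − 1/487) · (1 − 1/647)
       = 2205623 · 1883736/2205623 = 1883736.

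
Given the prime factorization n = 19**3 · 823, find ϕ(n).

φ(19^3) = 19^3 − 19^2 = 6859 − 361 = 6498.
φ(823) = 823 − 1 = 822.
Since φ is multiplicative, φ(5644957) = 6498 · 822 = 5341356.

5341356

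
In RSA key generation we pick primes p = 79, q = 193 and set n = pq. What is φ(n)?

For distinct primes, φ(pq) = (p−1)(q−1) = 78 × 192 = 14976.

14976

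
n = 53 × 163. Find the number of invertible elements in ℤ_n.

φ(53) = 53 − 1 = 52.
φ(163) = 163 − 1 = 162.
Since φ is multiplicative, φ(8639) = 52 · 162 = 8424.

8424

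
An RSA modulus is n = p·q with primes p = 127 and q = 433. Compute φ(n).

φ(n) = (p − 1)(q − 1) = (127−1)(433−1) = 126·432 = 54432.

54432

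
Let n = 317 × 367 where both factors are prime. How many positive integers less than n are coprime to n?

115656

For distinct primes, φ(pq) = (p−1)(q−1) = 316 × 366 = 115656.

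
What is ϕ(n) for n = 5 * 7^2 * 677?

φ(165865) = 165865 · (1 − 1/5) · (1 − 1/7) · (1 − 1/677)
       = 165865 · 16224/23695 = 113568.

113568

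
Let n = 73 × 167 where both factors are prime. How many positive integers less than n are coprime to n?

11952

For distinct primes, φ(pq) = (p−1)(q−1) = 72 × 166 = 11952.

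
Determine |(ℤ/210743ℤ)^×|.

183456

Prime factorization: 210743 = 13^2 · 29 · 43.
φ(13^2) = 13^1·(13−1) = 13·12 = 156.
φ(29) = 29 − 1 = 28.
φ(43) = 43 − 1 = 42.
Multiply: 156 · 28 · 42 = 183456.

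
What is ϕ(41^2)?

1640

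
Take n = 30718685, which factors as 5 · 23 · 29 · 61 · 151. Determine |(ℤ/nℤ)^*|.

φ(5) = 5 − 1 = 4.
φ(23) = 23 − 1 = 22.
φ(29) = 29 − 1 = 28.
φ(61) = 61 − 1 = 60.
φ(151) = 151 − 1 = 150.
Since φ is multiplicative, φ(30718685) = 4 · 22 · 28 · 60 · 150 = 22176000.

22176000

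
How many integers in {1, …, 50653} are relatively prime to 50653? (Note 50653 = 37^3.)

49284

φ(50653) = 50653 · (1 − 1/37)
       = 50653 · 36/37 = 49284.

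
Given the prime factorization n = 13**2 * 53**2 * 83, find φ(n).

φ(39401843) = 39401843 · (1 − 1/13) · (1 − 1/53) · (1 − 1/83)
       = 39401843 · 51168/57187 = 35254752.

35254752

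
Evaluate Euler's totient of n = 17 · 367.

φ(17) = 17 − 1 = 16.
φ(367) = 367 − 1 = 366.
Multiply: 16 · 366 = 5856.

5856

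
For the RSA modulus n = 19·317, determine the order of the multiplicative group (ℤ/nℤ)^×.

φ(n) = (p − 1)(q − 1) = (19−1)(317−1) = 18·316 = 5688.

5688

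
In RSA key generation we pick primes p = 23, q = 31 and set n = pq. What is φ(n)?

660

For distinct primes, φ(pq) = (p−1)(q−1) = 22 × 30 = 660.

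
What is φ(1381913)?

1168128

First factor: 1381913 = 13^3 * 17 * 37.
φ(13^3) = 13^3 − 13^2 = 2197 − 169 = 2028.
φ(17) = 17 − 1 = 16.
φ(37) = 37 − 1 = 36.
φ(1381913) = 2028 × 16 × 36 = 1168128.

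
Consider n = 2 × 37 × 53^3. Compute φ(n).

5258448

φ(2) = 2 − 1 = 1.
φ(37) = 37 − 1 = 36.
φ(53^3) = 53^2·(53−1) = 2809·52 = 146068.
φ(11016898) = 1 × 36 × 146068 = 5258448.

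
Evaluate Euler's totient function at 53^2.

φ(2809) = 2809 · (1 − 1/53)
       = 2809 · 52/53 = 2756.

2756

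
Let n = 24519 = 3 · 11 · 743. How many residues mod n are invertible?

14840

φ(24519) = 24519 · (1 − 1/3) · (1 − 1/11) · (1 − 1/743)
       = 24519 · 14840/24519 = 14840.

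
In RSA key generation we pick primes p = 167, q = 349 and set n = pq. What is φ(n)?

57768

φ(pq) = (p−1)(q−1) = 166 · 348 = 57768.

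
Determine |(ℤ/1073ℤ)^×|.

1008

1073 = 29 · 37.
φ(1073) = 1073 · (1 − 1/29) · (1 − 1/37)
       = 1073 · 1008/1073 = 1008.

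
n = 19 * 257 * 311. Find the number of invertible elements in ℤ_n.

1428480

φ(19) = 19 − 1 = 18.
φ(257) = 257 − 1 = 256.
φ(311) = 311 − 1 = 310.
φ(1518613) = 18 × 256 × 310 = 1428480.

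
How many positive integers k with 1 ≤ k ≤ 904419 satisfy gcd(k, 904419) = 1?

Prime factorization: 904419 = 3^3 · 19 · 41 · 43.
φ(904419) = 904419 · (1 − 1/3) · (1 − 1/19) · (1 − 1/41) · (1 − 1/43)
       = 904419 · 60480/100491 = 544320.

544320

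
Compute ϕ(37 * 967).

34776

φ(37) = 37 − 1 = 36.
φ(967) = 967 − 1 = 966.
Since φ is multiplicative, φ(35779) = 36 · 966 = 34776.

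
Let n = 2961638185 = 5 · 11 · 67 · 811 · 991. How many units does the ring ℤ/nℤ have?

φ(5) = 5 − 1 = 4.
φ(11) = 11 − 1 = 10.
φ(67) = 67 − 1 = 66.
φ(811) = 811 − 1 = 810.
φ(991) = 991 − 1 = 990.
Since φ is multiplicative, φ(2961638185) = 4 · 10 · 66 · 810 · 990 = 2117016000.

2117016000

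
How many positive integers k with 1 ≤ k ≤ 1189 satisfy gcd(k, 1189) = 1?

Factor 1189: 1189 = 29 * 41.
φ(1189) = 1189 · (1 − 1/29) · (1 − 1/41)
       = 1189 · 1120/1189 = 1120.

1120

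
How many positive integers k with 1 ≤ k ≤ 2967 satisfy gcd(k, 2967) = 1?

2967 = 3 · 23 · 43.
φ(2967) = 2967 · (1 − 1/3) · (1 − 1/23) · (1 − 1/43)
       = 2967 · 1848/2967 = 1848.

1848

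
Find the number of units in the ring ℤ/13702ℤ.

5760

Factor 13702: 13702 = 2 * 13 * 17 * 31.
φ(2) = 2 − 1 = 1.
φ(13) = 13 − 1 = 12.
φ(17) = 17 − 1 = 16.
φ(31) = 31 − 1 = 30.
Since φ is multiplicative, φ(13702) = 1 · 12 · 16 · 30 = 5760.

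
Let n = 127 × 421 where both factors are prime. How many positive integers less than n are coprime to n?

52920

φ(pq) = (p−1)(q−1) = 126 · 420 = 52920.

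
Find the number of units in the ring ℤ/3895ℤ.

First factor: 3895 = 5 · 19 · 41.
φ(5) = 5 − 1 = 4.
φ(19) = 19 − 1 = 18.
φ(41) = 41 − 1 = 40.
Multiply: 4 · 18 · 40 = 2880.

2880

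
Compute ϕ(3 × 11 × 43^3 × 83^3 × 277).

242156045839680

φ(415559631811269) = 415559631811269 · (1 − 1/3) · (1 − 1/11) · (1 − 1/43) · (1 − 1/83) · (1 − 1/277)
       = 415559631811269 · 19010880/32624229 = 242156045839680.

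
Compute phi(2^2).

φ(2^2) = 2^1·(2−1) = 2·1 = 2.

2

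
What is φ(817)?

756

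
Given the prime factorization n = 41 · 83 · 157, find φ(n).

511680

φ(41) = 41 − 1 = 40.
φ(83) = 83 − 1 = 82.
φ(157) = 157 − 1 = 156.
Multiply: 40 · 82 · 156 = 511680.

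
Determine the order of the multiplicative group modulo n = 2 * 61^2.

3660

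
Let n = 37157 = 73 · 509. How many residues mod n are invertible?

36576

φ(73) = 73 − 1 = 72.
φ(509) = 509 − 1 = 508.
Since φ is multiplicative, φ(37157) = 72 · 508 = 36576.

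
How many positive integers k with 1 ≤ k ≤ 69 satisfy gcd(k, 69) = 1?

44

Factor 69: 69 = 3 · 23.
φ(3) = 3 − 1 = 2.
φ(23) = 23 − 1 = 22.
φ(69) = 2 × 22 = 44.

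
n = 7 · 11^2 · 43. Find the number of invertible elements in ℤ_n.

27720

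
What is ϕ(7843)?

7843 = 11 * 23 * 31.
φ(7843) = 7843 · (1 − 1/11) · (1 − 1/23) · (1 − 1/31)
       = 7843 · 6600/7843 = 6600.

6600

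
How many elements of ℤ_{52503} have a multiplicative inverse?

30240

Prime factorization: 52503 = 3 * 11 * 37 * 43.
φ(3) = 3 − 1 = 2.
φ(11) = 11 − 1 = 10.
φ(37) = 37 − 1 = 36.
φ(43) = 43 − 1 = 42.
φ(52503) = 2 × 10 × 36 × 42 = 30240.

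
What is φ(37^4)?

φ(37^4) = 37^4 − 37^3 = 1874161 − 50653 = 1823508.

1823508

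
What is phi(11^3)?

φ(11^3) = 11^2·(11−1) = 121·10 = 1210.

1210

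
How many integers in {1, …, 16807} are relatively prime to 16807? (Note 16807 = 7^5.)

φ(16807) = 16807 · (1 − 1/7)
       = 16807 · 6/7 = 14406.

14406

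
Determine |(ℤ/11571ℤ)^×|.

Prime factorization: 11571 = 3 · 7 · 19 · 29.
φ(11571) = 11571 · (1 − 1/3) · (1 − 1/7) · (1 − 1/19) · (1 − 1/29)
       = 11571 · 6048/11571 = 6048.

6048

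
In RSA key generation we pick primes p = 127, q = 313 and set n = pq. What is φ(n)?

39312

φ(127) = 127 − 1 = 126.
φ(313) = 313 − 1 = 312.
Since φ is multiplicative, φ(39751) = 126 · 312 = 39312.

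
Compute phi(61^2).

φ(3721) = 3721 · (1 − 1/61)
       = 3721 · 60/61 = 3660.

3660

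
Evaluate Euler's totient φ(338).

First factor: 338 = 2 · 13**2.
φ(338) = 338 · (1 − 1/2) · (1 − 1/13)
       = 338 · 12/26 = 156.

156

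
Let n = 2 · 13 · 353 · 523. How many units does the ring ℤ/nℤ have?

2204928

φ(4800094) = 4800094 · (1 − 1/2) · (1 − 1/13) · (1 − 1/353) · (1 − 1/523)
       = 4800094 · 2204928/4800094 = 2204928.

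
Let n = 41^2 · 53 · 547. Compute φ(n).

46562880

φ(41^2) = 41^2 − 41^1 = 1681 − 41 = 1640.
φ(53) = 53 − 1 = 52.
φ(547) = 547 − 1 = 546.
Multiply: 1640 · 52 · 546 = 46562880.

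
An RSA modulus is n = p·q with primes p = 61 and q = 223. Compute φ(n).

φ(61) = 61 − 1 = 60.
φ(223) = 223 − 1 = 222.
Multiply: 60 · 222 = 13320.

13320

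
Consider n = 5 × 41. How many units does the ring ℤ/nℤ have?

160

φ(5) = 5 − 1 = 4.
φ(41) = 41 − 1 = 40.
Multiply: 4 · 40 = 160.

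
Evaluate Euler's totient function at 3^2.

6

φ(3^2) = 3^1·(3−1) = 3·2 = 6.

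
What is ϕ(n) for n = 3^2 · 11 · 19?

1080

φ(3^2) = 3^2 − 3^1 = 9 − 3 = 6.
φ(11) = 11 − 1 = 10.
φ(19) = 19 − 1 = 18.
Since φ is multiplicative, φ(1881) = 6 · 10 · 18 = 1080.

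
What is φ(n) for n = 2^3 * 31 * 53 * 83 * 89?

45027840

φ(2^3) = 2^2·(2−1) = 4·1 = 4.
φ(31) = 31 − 1 = 30.
φ(53) = 53 − 1 = 52.
φ(83) = 83 − 1 = 82.
φ(89) = 89 − 1 = 88.
φ(97094728) = 4 × 30 × 52 × 82 × 88 = 45027840.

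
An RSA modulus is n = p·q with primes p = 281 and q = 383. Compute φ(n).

φ(281) = 281 − 1 = 280.
φ(383) = 383 − 1 = 382.
φ(107623) = 280 × 382 = 106960.

106960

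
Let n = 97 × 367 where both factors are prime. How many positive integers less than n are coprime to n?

φ(35599) = 35599 · (1 − 1/97) · (1 − 1/367)
       = 35599 · 35136/35599 = 35136.

35136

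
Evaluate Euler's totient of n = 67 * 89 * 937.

5436288

φ(67) = 67 − 1 = 66.
φ(89) = 89 − 1 = 88.
φ(937) = 937 − 1 = 936.
Since φ is multiplicative, φ(5587331) = 66 · 88 · 936 = 5436288.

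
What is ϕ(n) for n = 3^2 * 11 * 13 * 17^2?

195840

φ(371943) = 371943 · (1 − 1/3) · (1 − 1/11) · (1 − 1/13) · (1 − 1/17)
       = 371943 · 3840/7293 = 195840.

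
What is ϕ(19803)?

First factor: 19803 = 3 · 7 · 23 · 41.
φ(19803) = 19803 · (1 − 1/3) · (1 − 1/7) · (1 − 1/23) · (1 − 1/41)
       = 19803 · 10560/19803 = 10560.

10560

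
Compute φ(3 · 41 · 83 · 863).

5654720

φ(3) = 3 − 1 = 2.
φ(41) = 41 − 1 = 40.
φ(83) = 83 − 1 = 82.
φ(863) = 863 − 1 = 862.
Since φ is multiplicative, φ(8810367) = 2 · 40 · 82 · 862 = 5654720.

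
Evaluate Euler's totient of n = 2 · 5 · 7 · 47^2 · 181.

9339840

φ(2) = 2 − 1 = 1.
φ(5) = 5 − 1 = 4.
φ(7) = 7 − 1 = 6.
φ(47^2) = 47^2 − 47^1 = 2209 − 47 = 2162.
φ(181) = 181 − 1 = 180.
Multiply: 1 · 4 · 6 · 2162 · 180 = 9339840.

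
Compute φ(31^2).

930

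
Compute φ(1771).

Prime factorization: 1771 = 7 · 11 · 23.
φ(7) = 7 − 1 = 6.
φ(11) = 11 − 1 = 10.
φ(23) = 23 − 1 = 22.
Since φ is multiplicative, φ(1771) = 6 · 10 · 22 = 1320.

1320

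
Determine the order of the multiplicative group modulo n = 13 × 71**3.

4234440

φ(4652843) = 4652843 · (1 − 1/13) · (1 − 1/71)
       = 4652843 · 840/923 = 4234440.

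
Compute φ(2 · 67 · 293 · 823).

15841584

φ(32312626) = 32312626 · (1 − 1/2) · (1 − 1/67) · (1 − 1/293) · (1 − 1/823)
       = 32312626 · 15841584/32312626 = 15841584.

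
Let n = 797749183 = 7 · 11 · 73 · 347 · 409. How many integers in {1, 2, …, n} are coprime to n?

609845760

φ(797749183) = 797749183 · (1 − 1/7) · (1 − 1/11) · (1 − 1/73) · (1 − 1/347) · (1 − 1/409)
       = 797749183 · 609845760/797749183 = 609845760.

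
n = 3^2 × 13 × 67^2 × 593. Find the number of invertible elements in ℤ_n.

φ(3^2) = 3^1·(3−1) = 3·2 = 6.
φ(13) = 13 − 1 = 12.
φ(67^2) = 67^1·(67−1) = 67·66 = 4422.
φ(593) = 593 − 1 = 592.
Multiply: 6 · 12 · 4422 · 592 = 188483328.

188483328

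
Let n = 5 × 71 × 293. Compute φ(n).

81760

φ(5) = 5 − 1 = 4.
φ(71) = 71 − 1 = 70.
φ(293) = 293 − 1 = 292.
φ(104015) = 4 × 70 × 292 = 81760.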